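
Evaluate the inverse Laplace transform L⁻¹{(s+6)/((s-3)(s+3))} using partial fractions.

Using partial fractions, f(t) = (9e^(3t) - 3e^(-3t))/6

Final answer: (9e^(3t) - 3e^(-3t))/6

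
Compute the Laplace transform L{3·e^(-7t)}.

L{e^(at)} = 1/(s-a), so L{e^(-7t)} = 1/(s+7). Then L{3·e^(-7t)} = 3/(s+7)

Final answer: 3/(s+7)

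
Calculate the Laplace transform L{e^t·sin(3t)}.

L{e^(at)·sin(ωt)} = ω/((s-a)² + ω²), so L{e^t·sin(3t)} = 3/((s-1)² + 9)

Final answer: 3/((s-1)² + 9)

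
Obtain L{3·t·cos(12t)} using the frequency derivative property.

L{cos(12t)} = s/(s² + 144). Derivative: d/ds[s/(s² + 144)] = [(s² + 144) - s·2s]/(s² + 144)² = (144 - s²)/(s² + 144)². So L{t·cos(12t)} = -F'(s) = (s² - 144)/(s² + 144)². Then L{3·t·cos(12t)} = 3·(s² - 144)/(s² + 144)²

Final answer: 3·(s² - 144)/(s² + 144)²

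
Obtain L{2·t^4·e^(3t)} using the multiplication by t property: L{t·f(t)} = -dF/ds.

Using L{t^n·e^(at)} = n!/(s-a)^(n+1), L{t^4·e^(3t)} = 24/(s-3)^5, so L{2·t^4·e^(3t)} = 2·24/(s-3)^5 = 48/(s-3)^5

Final answer: 48/(s-3)^5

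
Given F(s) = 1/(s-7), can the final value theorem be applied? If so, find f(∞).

sF(s) = s/(s-7) has a pole at s = 7 in the right half-plane. Theorem does NOT apply (unstable system; f(t) = e^(7t) grows without bound).

Final answer: Not applicable (unstable)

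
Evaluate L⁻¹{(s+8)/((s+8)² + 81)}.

Using frequency shift: L⁻¹{(s-a)/((s-a)² + b²)} = e^(at)cos(bt). Here a=-8, b=9

Final answer: e^(-8t)·cos(9t)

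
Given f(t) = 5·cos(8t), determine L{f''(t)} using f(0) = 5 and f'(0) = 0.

F(s) = 5s/(s² + 64). L{f''(t)} = s²F(s) - sf(0) - f'(0) = 5s³/(s² + 64) - 5s = (5s³ - 5s(s² + 64))/(s² + 64) = -320s/(s² + 64)

Final answer: -320s/(s² + 64)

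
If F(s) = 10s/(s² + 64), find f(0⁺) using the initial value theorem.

f(0⁺) = lim_{s→∞} s·10s/(s² + 64) = lim_{s→∞} 10s²/(s² + 64) = 10

Final answer: 10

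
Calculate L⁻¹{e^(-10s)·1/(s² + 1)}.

L⁻¹{1/(s² + 1)} = sin(t). By the time shift theorem, L⁻¹{e^(-as)F(s)} = u(t-a)f(t-a) with a=10, so L⁻¹{e^(-10s)·1/(s² + 1)} = u(t-10)·sin((t-10))

Final answer: u(t-10)·sin((t-10))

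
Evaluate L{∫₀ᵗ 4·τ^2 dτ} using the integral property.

L{∫₀ᵗ f(τ)dτ} = F(s)/s with f(t) = 4t^2. F(s) = 8/s^3, so L{∫₀ᵗ 4·τ^2 dτ} = (8/s^3)/s = 8/s^4. (Check: ∫₀ᵗ 4·τ^2 dτ = 4t^3/3.)

Final answer: 8/s^4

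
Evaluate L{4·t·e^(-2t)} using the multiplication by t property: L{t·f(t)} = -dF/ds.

Using L{t^n·e^(at)} = n!/(s-a)^(n+1), L{t·e^(-2t)} = 1/(s+2)^2, so L{4·t·e^(-2t)} = 4·1/(s+2)^2 = 4/(s+2)^2

Final answer: 4/(s+2)^2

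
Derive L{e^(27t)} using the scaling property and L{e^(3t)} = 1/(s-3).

Using L{f(at)} = (1/a)F(s/a) with a=9 and f(t) = e^(3t): L{e^(27t)} = (1/9) · 1/((s/9)-3) = (1/9) · 9/(s-27) = 1/(s-27)

Final answer: 1/(s-27)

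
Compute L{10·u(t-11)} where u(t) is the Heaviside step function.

L{u(t-a)} = e^(-as)/s. Here a=11, so L{u(t-11)} = e^(-11s)/s, and L{10·u(t-11)} = 10·e^(-11s)/s

Final answer: 10·e^(-11s)/s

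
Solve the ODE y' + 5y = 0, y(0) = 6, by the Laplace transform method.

L{y'} + 5L{y} = 0. sY - 6 + 5Y = 0. Y(s+5) = 6. Y = 6/(s+5)

Final answer: y(t) = 6e^(-5t)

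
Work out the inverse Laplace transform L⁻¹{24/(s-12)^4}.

L⁻¹{n!/(s-a)^(n+1)} = t^n·e^(at) with n=3, a=12. So L⁻¹{6/(s-12)^4} = t^3·e^(12t), and L⁻¹{24/(s-12)^4} = (24/6)·t^3·e^(12t) = 4·t^3·e^(12t)

Final answer: 4·t^3·e^(12t)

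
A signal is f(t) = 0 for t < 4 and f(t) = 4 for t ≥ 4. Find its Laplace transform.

f(t) = 4·u(t-4). L{u(t-4)} = e^(-4s)/s, so L{f(t)} = 4·e^(-4s)/s

Final answer: 4·e^(-4s)/s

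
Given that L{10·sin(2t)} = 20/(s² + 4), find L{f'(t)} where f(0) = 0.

L{f'(t)} = s·F(s) - f(0) = s·20/(s² + 4) - 0 = 20s/(s² + 4)

Final answer: 20s/(s² + 4)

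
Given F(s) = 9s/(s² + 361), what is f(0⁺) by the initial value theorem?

f(0⁺) = lim_{s→∞} s·9s/(s² + 361) = lim_{s→∞} 9s²/(s² + 361) = 9

Final answer: 9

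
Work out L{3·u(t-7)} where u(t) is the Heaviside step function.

L{u(t-a)} = e^(-as)/s. Here a=7, so L{u(t-7)} = e^(-7s)/s, and L{3·u(t-7)} = 3·e^(-7s)/s

Final answer: 3·e^(-7s)/s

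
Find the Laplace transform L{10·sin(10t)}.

L{sin(ωt)} = ω/(s² + ω²), so L{sin(10t)} = 10/(s² + 100). Then L{10·sin(10t)} = 10·10/(s² + 100) = 100/(s² + 100)

Final answer: 100/(s² + 100)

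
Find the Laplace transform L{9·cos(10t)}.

L{cos(ωt)} = s/(s² + ω²), so L{cos(10t)} = s/(s² + 100). Then L{9·cos(10t)} = 9·s/(s² + 100) = 9s/(s² + 100)

Final answer: 9s/(s² + 100)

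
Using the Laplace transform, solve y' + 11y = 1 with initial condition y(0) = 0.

sY + 11Y = 1/s. Y = 1/(s(s+11)). Partial fractions: Y = 1/11/s - 1/11/(s+11)

Final answer: y(t) = 1/11(1 - e^(-11t))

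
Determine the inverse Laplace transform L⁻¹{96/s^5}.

L⁻¹{n!/s^(n+1)} = t^n with n=4. So L⁻¹{24/s^5} = t^4, and L⁻¹{96/s^5} = (96/24)·t^4 = 4·t^4

Final answer: 4·t^4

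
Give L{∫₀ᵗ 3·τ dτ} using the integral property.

L{∫₀ᵗ f(τ)dτ} = F(s)/s with f(t) = 3t. F(s) = 3/s^2, so L{∫₀ᵗ 3·τ dτ} = (3/s^2)/s = 3/s^3. (Check: ∫₀ᵗ 3·τ dτ = 3t^2/2.)

Final answer: 3/s^3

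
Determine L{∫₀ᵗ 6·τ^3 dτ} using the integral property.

L{∫₀ᵗ f(τ)dτ} = F(s)/s with f(t) = 6t^3. F(s) = 36/s^4, so L{∫₀ᵗ 6·τ^3 dτ} = (36/s^4)/s = 36/s^5. (Check: ∫₀ᵗ 6·τ^3 dτ = 6t^4/4.)

Final answer: 36/s^5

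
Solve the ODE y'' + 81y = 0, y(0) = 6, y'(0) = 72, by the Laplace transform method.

L{y''} + 81L{y} = 0. s²Y - 6s - 72 + 81Y = 0. Y(s² + 81) = 6s + 72. Y = (6s + 72)/(s² + 81). Inverting: y(t) = 6cos(9t) + 8sin(9t)

Final answer: y(t) = 6cos(9t) + 8sin(9t)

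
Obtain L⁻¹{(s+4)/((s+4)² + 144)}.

Using frequency shift: L⁻¹{(s-a)/((s-a)² + b²)} = e^(at)cos(bt). Here a=-4, b=12

Final answer: e^(-4t)·cos(12t)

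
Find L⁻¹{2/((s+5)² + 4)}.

Form: b/((s-a)² + b²) → e^(at)sin(bt). With a=-5, b=2

Final answer: e^(-5t)·sin(2t)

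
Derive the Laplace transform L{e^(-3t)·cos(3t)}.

L{e^(at)·cos(ωt)} = (s-a)/((s-a)² + ω²), so L{e^(-3t)·cos(3t)} = (s+3)/((s+3)² + 9)

Final answer: (s+3)/((s+3)² + 9)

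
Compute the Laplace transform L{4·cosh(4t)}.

L{cosh(ωt)} = s/(s² - ω²), so L{cosh(4t)} = s/(s² - 16). Then L{4·cosh(4t)} = 4·s/(s² - 16) = 4s/(s² - 16)

Final answer: 4s/(s² - 16)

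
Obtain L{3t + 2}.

L{3t + 2} = 3·L{t} + 2·L{1} = 3/s² + 2/s

Final answer: 3/s² + 2/s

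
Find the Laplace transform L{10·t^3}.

L{t^n} = n!/s^(n+1), so L{t^3} = 6/s^4. Then L{10·t^3} = 10·6/s^4 = 60/s^4

Final answer: 60/s^4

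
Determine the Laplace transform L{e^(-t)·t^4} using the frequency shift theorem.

L{e^(at)·t^n} = n!/(s-a)^(n+1), so L{e^(-t)·t^4} = 24/(s+1)^5

Final answer: 24/(s+1)^5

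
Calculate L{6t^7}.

L{t^n} = n!/s^(n+1). So L{6t^7} = 6·7!/s^8 = 30240/s^8

Final answer: 30240/s^8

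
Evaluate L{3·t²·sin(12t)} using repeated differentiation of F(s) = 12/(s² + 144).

F(s) = 12/(s² + 144). F'(s) = -24s/(s² + 144)². F''(s) = -24(144 - 3s²)/(s² + 144)³ = (72s² - 3456)/(s² + 144)³. So L{t²·sin(12t)} = (-1)² F''(s) = (72s² - 3456)/(s² + 144)³. Then L{3·t²·sin(12t)} = 3·(72s² - 3456)/(s² + 144)³ = (216s² - 10368)/(s² + 144)³

Final answer: (216s² - 10368)/(s² + 144)³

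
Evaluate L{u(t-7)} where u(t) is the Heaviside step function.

L{u(t-a)} = e^(-as)/s. Here a=7, so L{u(t-7)} = e^(-7s)/s

Final answer: e^(-7s)/s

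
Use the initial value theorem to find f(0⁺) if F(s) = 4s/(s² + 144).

f(0⁺) = lim_{s→∞} s·4s/(s² + 144) = lim_{s→∞} 4s²/(s² + 144) = 4

Final answer: 4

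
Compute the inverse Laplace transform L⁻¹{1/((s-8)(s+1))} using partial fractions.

Decompose: A/(s-8) + B/(s+1). A = 1/9, B = -1/9. f(t) = (e^(8t) - e^(-t))/9

Final answer: (e^(8t) - e^(-t))/9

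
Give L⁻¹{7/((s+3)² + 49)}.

Form: b/((s-a)² + b²) → e^(at)sin(bt). With a=-3, b=7

Final answer: e^(-3t)·sin(7t)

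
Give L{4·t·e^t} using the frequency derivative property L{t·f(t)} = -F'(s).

L{e^t} = 1/(s-1). By frequency derivative: L{t·e^t} = -d/ds[1/(s-1)] = -(-1)/(s-1)² = 1/(s-1)². Then L{4·t·e^t} = 4·1/(s-1)² = 4/(s-1)²

Final answer: 4/(s-1)²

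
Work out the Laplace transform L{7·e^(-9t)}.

L{e^(at)} = 1/(s-a), so L{e^(-9t)} = 1/(s+9). Then L{7·e^(-9t)} = 7/(s+9)

Final answer: 7/(s+9)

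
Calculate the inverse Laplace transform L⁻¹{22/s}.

L⁻¹{c/s} = c, so L⁻¹{22/s} = 22

Final answer: 22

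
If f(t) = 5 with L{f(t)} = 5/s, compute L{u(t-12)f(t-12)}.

Time shift theorem: L{u(t-a)f(t-a)} = e^(-as)F(s). Here a=12, F(s) = 5/s, so L{u(t-12)f(t-12)} = e^(-12s)·5/s

Final answer: e^(-12s)·5/s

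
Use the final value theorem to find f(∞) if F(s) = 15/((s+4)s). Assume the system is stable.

f(∞) = lim_{s→0} sF(s) = lim_{s→0} 15/(s+4) = 15/4

Final answer: 15/4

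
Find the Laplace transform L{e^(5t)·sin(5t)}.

L{e^(at)·sin(ωt)} = ω/((s-a)² + ω²), so L{e^(5t)·sin(5t)} = 5/((s-5)² + 25)

Final answer: 5/((s-5)² + 25)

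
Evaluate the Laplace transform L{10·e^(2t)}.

L{e^(at)} = 1/(s-a), so L{e^(2t)} = 1/(s-2). Then L{10·e^(2t)} = 10/(s-2)

Final answer: 10/(s-2)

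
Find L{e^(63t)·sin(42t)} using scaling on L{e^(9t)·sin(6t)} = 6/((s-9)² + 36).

Scaling with a=7: L{e^(63t)·sin(42t)} = (1/7) · 6/((s/7-9)² + 36). Simplifying: 42/((s-63)² + 1764)

Final answer: 42/((s-63)² + 1764)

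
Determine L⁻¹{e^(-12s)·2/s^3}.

L⁻¹{2/s^3} = t^2. By the time shift theorem, L⁻¹{e^(-as)F(s)} = u(t-a)f(t-a) with a=12, so L⁻¹{e^(-12s)·2/s^3} = u(t-12)·(t-12)^2

Final answer: u(t-12)·(t-12)^2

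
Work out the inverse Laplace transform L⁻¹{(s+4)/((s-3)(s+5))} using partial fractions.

Using partial fractions, f(t) = (7e^(3t) + e^(-5t))/8

Final answer: (7e^(3t) + e^(-5t))/8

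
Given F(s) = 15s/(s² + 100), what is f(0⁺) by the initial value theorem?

f(0⁺) = lim_{s→∞} s·15s/(s² + 100) = lim_{s→∞} 15s²/(s² + 100) = 15

Final answer: 15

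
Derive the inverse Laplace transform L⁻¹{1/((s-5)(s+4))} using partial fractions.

Decompose: A/(s-5) + B/(s+4). A = 1/9, B = -1/9. f(t) = (e^(5t) - e^(-4t))/9

Final answer: (e^(5t) - e^(-4t))/9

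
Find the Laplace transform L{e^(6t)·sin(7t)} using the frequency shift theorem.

Frequency shift: L{e^(at)f(t)} = F(s-a). L{e^(6t)·sin(7t)} = 7/((s-6)² + 49)

Final answer: 7/((s-6)² + 49)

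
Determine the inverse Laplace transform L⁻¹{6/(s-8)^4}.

L⁻¹{n!/(s-a)^(n+1)} = t^n·e^(at), so L⁻¹{6/(s-8)^4} = t^3·e^(8t)

Final answer: t^3·e^(8t)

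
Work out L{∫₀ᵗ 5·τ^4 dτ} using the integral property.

L{∫₀ᵗ f(τ)dτ} = F(s)/s with f(t) = 5t^4. F(s) = 120/s^5, so L{∫₀ᵗ 5·τ^4 dτ} = (120/s^5)/s = 120/s^6. (Check: ∫₀ᵗ 5·τ^4 dτ = 5t^5/5.)

Final answer: 120/s^6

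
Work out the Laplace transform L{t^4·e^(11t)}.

L{t^n·e^(at)} = n!/(s-a)^(n+1), so L{t^4·e^(11t)} = 24/(s-11)^5

Final answer: 24/(s-11)^5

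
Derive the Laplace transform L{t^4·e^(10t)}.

L{t^n·e^(at)} = n!/(s-a)^(n+1), so L{t^4·e^(10t)} = 24/(s-10)^5

Final answer: 24/(s-10)^5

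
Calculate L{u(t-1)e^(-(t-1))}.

u(t-a)f(t-a) with f(t)=e^(-t). L{e^(-t)} = 1/(s+1). By time shift: e^(-s)/(s+1)

Final answer: e^(-s)/(s+1)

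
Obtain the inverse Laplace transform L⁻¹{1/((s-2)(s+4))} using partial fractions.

Decompose: A/(s-2) + B/(s+4). A = 1/6, B = -1/6. f(t) = (e^(2t) - e^(-4t))/6

Final answer: (e^(2t) - e^(-4t))/6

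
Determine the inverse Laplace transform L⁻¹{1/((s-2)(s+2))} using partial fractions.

Decompose: A/(s-2) + B/(s+2). A = 1/4, B = -1/4. f(t) = (e^(2t) - e^(-2t))/4

Final answer: (e^(2t) - e^(-2t))/4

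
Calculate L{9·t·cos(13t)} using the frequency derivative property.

L{cos(13t)} = s/(s² + 169). Derivative: d/ds[s/(s² + 169)] = [(s² + 169) - s·2s]/(s² + 169)² = (169 - s²)/(s² + 169)². So L{t·cos(13t)} = -F'(s) = (s² - 169)/(s² + 169)². Then L{9·t·cos(13t)} = 9·(s² - 169)/(s² + 169)²

Final answer: 9·(s² - 169)/(s² + 169)²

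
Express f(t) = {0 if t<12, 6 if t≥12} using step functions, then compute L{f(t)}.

f(t) = 6·u(t-12). L{u(t-12)} = e^(-12s)/s, so L{f(t)} = 6·e^(-12s)/s

Final answer: 6·e^(-12s)/s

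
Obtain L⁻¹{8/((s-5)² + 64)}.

Form: b/((s-a)² + b²) → e^(at)sin(bt). With a=5, b=8

Final answer: e^(5t)·sin(8t)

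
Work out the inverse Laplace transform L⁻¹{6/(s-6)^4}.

L⁻¹{n!/(s-a)^(n+1)} = t^n·e^(at), so L⁻¹{6/(s-6)^4} = t^3·e^(6t)

Final answer: t^3·e^(6t)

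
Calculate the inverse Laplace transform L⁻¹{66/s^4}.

L⁻¹{n!/s^(n+1)} = t^n with n=3. So L⁻¹{6/s^4} = t^3, and L⁻¹{66/s^4} = (66/6)·t^3 = 11·t^3

Final answer: 11·t^3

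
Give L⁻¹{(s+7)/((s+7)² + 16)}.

Using frequency shift: L⁻¹{(s-a)/((s-a)² + b²)} = e^(at)cos(bt). Here a=-7, b=4

Final answer: e^(-7t)·cos(4t)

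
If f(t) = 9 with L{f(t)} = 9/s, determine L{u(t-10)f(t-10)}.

Time shift theorem: L{u(t-a)f(t-a)} = e^(-as)F(s). Here a=10, F(s) = 9/s, so L{u(t-10)f(t-10)} = e^(-10s)·9/s

Final answer: e^(-10s)·9/s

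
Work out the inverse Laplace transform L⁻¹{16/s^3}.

L⁻¹{n!/s^(n+1)} = t^n with n=2. So L⁻¹{2/s^3} = t^2, and L⁻¹{16/s^3} = (16/2)·t^2 = 8·t^2

Final answer: 8·t^2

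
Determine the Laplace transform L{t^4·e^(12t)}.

L{t^n·e^(at)} = n!/(s-a)^(n+1), so L{t^4·e^(12t)} = 24/(s-12)^5

Final answer: 24/(s-12)^5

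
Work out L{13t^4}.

L{t^n} = n!/s^(n+1). So L{13t^4} = 13·4!/s^5 = 312/s^5

Final answer: 312/s^5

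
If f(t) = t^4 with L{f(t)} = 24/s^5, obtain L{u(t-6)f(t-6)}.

Time shift theorem: L{u(t-a)f(t-a)} = e^(-as)F(s). Here a=6, F(s) = 24/s^5, so L{u(t-6)f(t-6)} = e^(-6s)·24/s^5

Final answer: e^(-6s)·24/s^5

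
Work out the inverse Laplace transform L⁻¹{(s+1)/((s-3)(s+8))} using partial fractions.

Using partial fractions, f(t) = (4e^(3t) + 7e^(-8t))/11

Final answer: (4e^(3t) + 7e^(-8t))/11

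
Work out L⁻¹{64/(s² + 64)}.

This is the form c·a/(s² + a²) with a = 8, c = 8. L⁻¹ = 8·sin(8t)

Final answer: 8·sin(8t)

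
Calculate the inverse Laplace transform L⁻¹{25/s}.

L⁻¹{c/s} = c, so L⁻¹{25/s} = 25

Final answer: 25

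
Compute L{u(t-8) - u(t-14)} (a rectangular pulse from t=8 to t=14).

L{u(t-a)} = e^(-as)/s. L{u(t-8) - u(t-14)} = (e^(-8s) - e^(-14s))/s

Final answer: (e^(-8s) - e^(-14s))/s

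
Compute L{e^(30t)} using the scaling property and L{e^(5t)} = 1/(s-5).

Using L{f(at)} = (1/a)F(s/a) with a=6 and f(t) = e^(5t): L{e^(30t)} = (1/6) · 1/((s/6)-5) = (1/6) · 6/(s-30) = 1/(s-30)

Final answer: 1/(s-30)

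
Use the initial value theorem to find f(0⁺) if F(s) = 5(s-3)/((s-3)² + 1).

f(0⁺) = lim_{s→∞} sF(s) = lim_{s→∞} 5s(s-3)/((s-3)² + 1) = 5

Final answer: 5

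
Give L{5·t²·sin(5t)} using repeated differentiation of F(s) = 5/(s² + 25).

F(s) = 5/(s² + 25). F'(s) = -10s/(s² + 25)². F''(s) = -10(25 - 3s²)/(s² + 25)³ = (30s² - 250)/(s² + 25)³. So L{t²·sin(5t)} = (-1)² F''(s) = (30s² - 250)/(s² + 25)³. Then L{5·t²·sin(5t)} = 5·(30s² - 250)/(s² + 25)³ = (150s² - 1250)/(s² + 25)³

Final answer: (150s² - 1250)/(s² + 25)³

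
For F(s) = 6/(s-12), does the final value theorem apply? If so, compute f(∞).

sF(s) = 6s/(s-12) has a pole at s = 12 in the right half-plane. Theorem does NOT apply (unstable system; f(t) = 6·e^(12t) grows without bound).

Final answer: Not applicable (unstable)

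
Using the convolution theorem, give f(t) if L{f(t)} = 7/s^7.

7/s^7 = (7/s)·(1/s^6) = L{7}·L{t^5/120}. By convolution, f(t) = 7*t^5/120 = ∫₀ᵗ 7·τ^5/120 dτ = 7·t^6/720

Final answer: 7·t^6/720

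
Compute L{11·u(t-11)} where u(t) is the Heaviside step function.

L{u(t-a)} = e^(-as)/s. Here a=11, so L{u(t-11)} = e^(-11s)/s, and L{11·u(t-11)} = 11·e^(-11s)/s

Final answer: 11·e^(-11s)/s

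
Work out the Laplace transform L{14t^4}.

L{14t^4} = 14 · L{t^4} = 14 · 24/s^5 = 336/s^5

Final answer: 336/s^5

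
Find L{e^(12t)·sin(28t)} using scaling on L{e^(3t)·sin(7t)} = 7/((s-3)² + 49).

Scaling with a=4: L{e^(12t)·sin(28t)} = (1/4) · 7/((s/4-3)² + 49). Simplifying: 28/((s-12)² + 784)

Final answer: 28/((s-12)² + 784)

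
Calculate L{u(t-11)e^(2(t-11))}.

u(t-a)f(t-a) with f(t)=e^(2t). L{e^(2t)} = 1/(s-2). By time shift: e^(-11s)/(s-2)

Final answer: e^(-11s)/(s-2)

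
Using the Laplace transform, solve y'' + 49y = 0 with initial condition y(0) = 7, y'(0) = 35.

L{y''} + 49L{y} = 0. s²Y - 7s - 35 + 49Y = 0. Y(s² + 49) = 7s + 35. Y = (7s + 35)/(s² + 49). Inverting: y(t) = 7cos(7t) + 5sin(7t)

Final answer: y(t) = 7cos(7t) + 5sin(7t)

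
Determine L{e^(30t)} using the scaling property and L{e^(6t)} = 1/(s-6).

Using L{f(at)} = (1/a)F(s/a) with a=5 and f(t) = e^(6t): L{e^(30t)} = (1/5) · 1/((s/5)-6) = (1/5) · 5/(s-30) = 1/(s-30)

Final answer: 1/(s-30)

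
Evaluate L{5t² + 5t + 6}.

L{5t² + 5t + 6} = 5·2/s³ + 5/s² + 6/s = 10/s³ + 5/s² + 6/s

Final answer: 10/s³ + 5/s² + 6/s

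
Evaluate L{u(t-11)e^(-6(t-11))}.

u(t-a)f(t-a) with f(t)=e^(-6t). L{e^(-6t)} = 1/(s+6). By time shift: e^(-11s)/(s+6)

Final answer: e^(-11s)/(s+6)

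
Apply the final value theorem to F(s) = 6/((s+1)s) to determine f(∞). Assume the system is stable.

f(∞) = lim_{s→0} sF(s) = lim_{s→0} 6/(s+1) = 6

Final answer: 6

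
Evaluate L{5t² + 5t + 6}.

L{5t² + 5t + 6} = 5·2/s³ + 5/s² + 6/s = 10/s³ + 5/s² + 6/s

Final answer: 10/s³ + 5/s² + 6/s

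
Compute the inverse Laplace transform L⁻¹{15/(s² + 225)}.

L⁻¹{15/(s² + 225)} = sin(15t)

Final answer: sin(15t)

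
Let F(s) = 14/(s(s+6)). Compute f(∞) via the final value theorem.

f(∞) = lim_{s→0} s·14/(s(s+6)) = lim_{s→0} 14/(s+6) = 14/6 = 7/3

Final answer: 7/3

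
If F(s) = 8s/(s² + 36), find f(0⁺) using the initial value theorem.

f(0⁺) = lim_{s→∞} s·8s/(s² + 36) = lim_{s→∞} 8s²/(s² + 36) = 8

Final answer: 8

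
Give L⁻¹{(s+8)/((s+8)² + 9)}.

Using frequency shift: L⁻¹{(s-a)/((s-a)² + b²)} = e^(at)cos(bt). Here a=-8, b=3

Final answer: e^(-8t)·cos(3t)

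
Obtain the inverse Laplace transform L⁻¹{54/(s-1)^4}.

L⁻¹{n!/(s-a)^(n+1)} = t^n·e^(at) with n=3, a=1. So L⁻¹{6/(s-1)^4} = t^3·e^t, and L⁻¹{54/(s-1)^4} = (54/6)·t^3·e^t = 9·t^3·e^t

Final answer: 9·t^3·e^t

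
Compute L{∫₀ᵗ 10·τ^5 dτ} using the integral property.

L{∫₀ᵗ f(τ)dτ} = F(s)/s with f(t) = 10t^5. F(s) = 1200/s^6, so L{∫₀ᵗ 10·τ^5 dτ} = (1200/s^6)/s = 1200/s^7. (Check: ∫₀ᵗ 10·τ^5 dτ = 10t^6/6.)

Final answer: 1200/s^7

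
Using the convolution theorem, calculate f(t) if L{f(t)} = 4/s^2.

4/s^2 = (4/s)·(1/s) = L{4}·L{1}. By convolution, f(t) = 4*1 = ∫₀ᵗ 4·1 dτ = 4·t

Final answer: 4·t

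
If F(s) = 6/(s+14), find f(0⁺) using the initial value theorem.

f(0⁺) = lim_{s→∞} s·6/(s+14) = lim_{s→∞} 6s/(s+14) = 6

Final answer: 6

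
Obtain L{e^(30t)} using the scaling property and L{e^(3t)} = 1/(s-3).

Using L{f(at)} = (1/a)F(s/a) with a=10 and f(t) = e^(3t): L{e^(30t)} = (1/10) · 1/((s/10)-3) = (1/10) · 10/(s-30) = 1/(s-30)

Final answer: 1/(s-30)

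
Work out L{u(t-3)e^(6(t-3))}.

u(t-a)f(t-a) with f(t)=e^(6t). L{e^(6t)} = 1/(s-6). By time shift: e^(-3s)/(s-6)

Final answer: e^(-3s)/(s-6)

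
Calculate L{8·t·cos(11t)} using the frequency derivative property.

L{cos(11t)} = s/(s² + 121). Derivative: d/ds[s/(s² + 121)] = [(s² + 121) - s·2s]/(s² + 121)² = (121 - s²)/(s² + 121)². So L{t·cos(11t)} = -F'(s) = (s² - 121)/(s² + 121)². Then L{8·t·cos(11t)} = 8·(s² - 121)/(s² + 121)²

Final answer: 8·(s² - 121)/(s² + 121)²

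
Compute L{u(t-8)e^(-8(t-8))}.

u(t-a)f(t-a) with f(t)=e^(-8t). L{e^(-8t)} = 1/(s+8). By time shift: e^(-8s)/(s+8)

Final answer: e^(-8s)/(s+8)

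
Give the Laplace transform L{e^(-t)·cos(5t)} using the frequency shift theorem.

Frequency shift: L{e^(at)f(t)} = F(s-a). L{e^(-t)·cos(5t)} = (s+1)/((s+1)² + 25)

Final answer: (s+1)/((s+1)² + 25)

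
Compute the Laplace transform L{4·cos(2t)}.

L{cos(ωt)} = s/(s² + ω²), so L{cos(2t)} = s/(s² + 4). Then L{4·cos(2t)} = 4·s/(s² + 4) = 4s/(s² + 4)

Final answer: 4s/(s² + 4)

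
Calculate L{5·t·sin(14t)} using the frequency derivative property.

L{sin(14t)} = 14/(s² + 196). By L{t·f(t)} = -F'(s): -d/ds[14/(s² + 196)] = -(14)·(-2s)/(s² + 196)² = 28s/(s² + 196)². Then L{5·t·sin(14t)} = 5·28s/(s² + 196)² = 140s/(s² + 196)²

Final answer: 140s/(s² + 196)²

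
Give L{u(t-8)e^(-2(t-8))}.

u(t-a)f(t-a) with f(t)=e^(-2t). L{e^(-2t)} = 1/(s+2). By time shift: e^(-8s)/(s+2)

Final answer: e^(-8s)/(s+2)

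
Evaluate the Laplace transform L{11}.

L{11} = 11 · L{1} = 11/s

Final answer: 11/s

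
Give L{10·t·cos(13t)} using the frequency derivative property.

L{cos(13t)} = s/(s² + 169). Derivative: d/ds[s/(s² + 169)] = [(s² + 169) - s·2s]/(s² + 169)² = (169 - s²)/(s² + 169)². So L{t·cos(13t)} = -F'(s) = (s² - 169)/(s² + 169)². Then L{10·t·cos(13t)} = 10·(s² - 169)/(s² + 169)²

Final answer: 10·(s² - 169)/(s² + 169)²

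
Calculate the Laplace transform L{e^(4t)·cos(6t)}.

L{e^(at)·cos(ωt)} = (s-a)/((s-a)² + ω²), so L{e^(4t)·cos(6t)} = (s-4)/((s-4)² + 36)

Final answer: (s-4)/((s-4)² + 36)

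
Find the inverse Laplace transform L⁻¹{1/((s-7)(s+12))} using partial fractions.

Decompose: A/(s-7) + B/(s+12). A = 1/19, B = -1/19. f(t) = (e^(7t) - e^(-12t))/19

Final answer: (e^(7t) - e^(-12t))/19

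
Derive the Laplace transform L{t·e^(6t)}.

L{t^n·e^(at)} = n!/(s-a)^(n+1), so L{t·e^(6t)} = 1/(s-6)^2

Final answer: 1/(s-6)^2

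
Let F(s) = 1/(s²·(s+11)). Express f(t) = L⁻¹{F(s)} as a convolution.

1/(s²·(s+11)) = (1/s^2)·(1/(s+11)) = L{t}·L{e^(-11t)}. So f(t) = t*e^(-11t) = ∫₀ᵗ τ·e^(-11(t-τ)) dτ

Final answer: ∫₀ᵗ τ·e^(-11(t-τ)) dτ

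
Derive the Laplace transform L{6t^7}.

L{6t^7} = 6 · L{t^7} = 6 · 5040/s^8 = 30240/s^8

Final answer: 30240/s^8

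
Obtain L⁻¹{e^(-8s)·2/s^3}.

L⁻¹{2/s^3} = t^2. By the time shift theorem, L⁻¹{e^(-as)F(s)} = u(t-a)f(t-a) with a=8, so L⁻¹{e^(-8s)·2/s^3} = u(t-8)·(t-8)^2

Final answer: u(t-8)·(t-8)^2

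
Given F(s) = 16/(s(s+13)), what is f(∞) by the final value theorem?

f(∞) = lim_{s→0} s·16/(s(s+13)) = lim_{s→0} 16/(s+13) = 16/13 = 16/13

Final answer: 16/13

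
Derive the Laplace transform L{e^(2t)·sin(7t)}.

L{e^(at)·sin(ωt)} = ω/((s-a)² + ω²), so L{e^(2t)·sin(7t)} = 7/((s-2)² + 49)

Final answer: 7/((s-2)² + 49)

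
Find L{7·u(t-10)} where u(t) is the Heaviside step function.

L{u(t-a)} = e^(-as)/s. Here a=10, so L{u(t-10)} = e^(-10s)/s, and L{7·u(t-10)} = 7·e^(-10s)/s

Final answer: 7·e^(-10s)/s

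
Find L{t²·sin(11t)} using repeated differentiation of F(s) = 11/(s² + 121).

F(s) = 11/(s² + 121). F'(s) = -22s/(s² + 121)². F''(s) = -22(121 - 3s²)/(s² + 121)³ = (66s² - 2662)/(s² + 121)³. So L{t²·sin(11t)} = (-1)² F''(s) = (66s² - 2662)/(s² + 121)³

Final answer: (66s² - 2662)/(s² + 121)³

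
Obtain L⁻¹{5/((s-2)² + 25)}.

Form: b/((s-a)² + b²) → e^(at)sin(bt). With a=2, b=5

Final answer: e^(2t)·sin(5t)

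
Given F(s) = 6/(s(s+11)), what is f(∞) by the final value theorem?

f(∞) = lim_{s→0} s·6/(s(s+11)) = lim_{s→0} 6/(s+11) = 6/11 = 6/11

Final answer: 6/11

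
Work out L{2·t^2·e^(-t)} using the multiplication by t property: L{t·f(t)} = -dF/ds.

Using L{t^n·e^(at)} = n!/(s-a)^(n+1), L{t^2·e^(-t)} = 2/(s+1)^3, so L{2·t^2·e^(-t)} = 2·2/(s+1)^3 = 4/(s+1)^3

Final answer: 4/(s+1)^3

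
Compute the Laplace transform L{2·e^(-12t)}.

L{e^(at)} = 1/(s-a), so L{e^(-12t)} = 1/(s+12). Then L{2·e^(-12t)} = 2/(s+12)

Final answer: 2/(s+12)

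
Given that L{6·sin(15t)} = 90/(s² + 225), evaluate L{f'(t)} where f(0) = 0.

L{f'(t)} = s·F(s) - f(0) = s·90/(s² + 225) - 0 = 90s/(s² + 225)

Final answer: 90s/(s² + 225)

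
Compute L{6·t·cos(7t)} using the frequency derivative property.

L{cos(7t)} = s/(s² + 49). Derivative: d/ds[s/(s² + 49)] = [(s² + 49) - s·2s]/(s² + 49)² = (49 - s²)/(s² + 49)². So L{t·cos(7t)} = -F'(s) = (s² - 49)/(s² + 49)². Then L{6·t·cos(7t)} = 6·(s² - 49)/(s² + 49)²

Final answer: 6·(s² - 49)/(s² + 49)²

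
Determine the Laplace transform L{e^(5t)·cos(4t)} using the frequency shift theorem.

Frequency shift: L{e^(at)f(t)} = F(s-a). L{e^(5t)·cos(4t)} = (s-5)/((s-5)² + 16)

Final answer: (s-5)/((s-5)² + 16)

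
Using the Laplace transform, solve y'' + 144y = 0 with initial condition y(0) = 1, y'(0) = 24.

L{y''} + 144L{y} = 0. s²Y - s - 24 + 144Y = 0. Y(s² + 144) = s + 24. Y = (s + 24)/(s² + 144). Inverting: y(t) = cos(12t) + 2sin(12t)

Final answer: y(t) = cos(12t) + 2sin(12t)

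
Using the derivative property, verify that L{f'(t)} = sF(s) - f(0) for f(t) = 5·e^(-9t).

f'(t) = -45e^(-9t). Direct: L{f'(t)} = -45/(s+9). Property: s·5/(s+9) - 5 = (5s - 5(s+9))/(s+9) = -45/(s+9). ✓

Final answer: -45/(s+9)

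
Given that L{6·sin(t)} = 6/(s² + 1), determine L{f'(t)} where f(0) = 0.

L{f'(t)} = s·F(s) - f(0) = s·6/(s² + 1) - 0 = 6s/(s² + 1)

Final answer: 6s/(s² + 1)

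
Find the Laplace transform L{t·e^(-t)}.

L{t^n·e^(at)} = n!/(s-a)^(n+1), so L{t·e^(-t)} = 1/(s+1)^2

Final answer: 1/(s+1)^2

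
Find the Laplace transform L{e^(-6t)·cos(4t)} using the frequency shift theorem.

Frequency shift: L{e^(at)f(t)} = F(s-a). L{e^(-6t)·cos(4t)} = (s+6)/((s+6)² + 16)

Final answer: (s+6)/((s+6)² + 16)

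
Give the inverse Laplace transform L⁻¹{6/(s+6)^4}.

L⁻¹{n!/(s-a)^(n+1)} = t^n·e^(at), so L⁻¹{6/(s+6)^4} = t^3·e^(-6t)

Final answer: t^3·e^(-6t)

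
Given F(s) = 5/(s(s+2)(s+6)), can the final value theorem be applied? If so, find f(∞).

Poles of sF(s) = 5/((s+2)(s+6)) are at s = -2 and s = -6, both in the left half-plane. Theorem applies. f(∞) = lim_{s→0} sF(s) = 5/(2·6) = 5/12

Final answer: 5/12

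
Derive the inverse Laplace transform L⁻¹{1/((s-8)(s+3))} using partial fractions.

Decompose: A/(s-8) + B/(s+3). A = 1/11, B = -1/11. f(t) = (e^(8t) - e^(-3t))/11

Final answer: (e^(8t) - e^(-3t))/11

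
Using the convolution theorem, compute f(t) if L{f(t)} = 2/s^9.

2/s^9 = (2/s)·(1/s^8) = L{2}·L{t^7/5040}. By convolution, f(t) = 2*t^7/5040 = ∫₀ᵗ 2·τ^7/5040 dτ = 2·t^8/40320

Final answer: 2·t^8/40320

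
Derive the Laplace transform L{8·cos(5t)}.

L{cos(ωt)} = s/(s² + ω²), so L{cos(5t)} = s/(s² + 25). Then L{8·cos(5t)} = 8·s/(s² + 25) = 8s/(s² + 25)

Final answer: 8s/(s² + 25)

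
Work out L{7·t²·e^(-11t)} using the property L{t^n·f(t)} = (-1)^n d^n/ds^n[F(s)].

L{e^(-11t)} = 1/(s+11). d/ds[1/(s+11)] = -1/(s+11)². d²/ds²[1/(s+11)] = 2/(s+11)³. So L{t²·e^(-11t)} = (-1)² · 2/(s+11)³ = 2/(s+11)³. Then L{7·t²·e^(-11t)} = 7·2/(s+11)³ = 14/(s+11)³

Final answer: 14/(s+11)³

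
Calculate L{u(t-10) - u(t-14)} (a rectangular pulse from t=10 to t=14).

L{u(t-a)} = e^(-as)/s. L{u(t-10) - u(t-14)} = (e^(-10s) - e^(-14s))/s

Final answer: (e^(-10s) - e^(-14s))/s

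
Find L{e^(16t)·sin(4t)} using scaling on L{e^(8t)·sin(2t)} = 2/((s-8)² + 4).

Scaling with a=2: L{e^(16t)·sin(4t)} = (1/2) · 2/((s/2-8)² + 4). Simplifying: 4/((s-16)² + 16)

Final answer: 4/((s-16)² + 16)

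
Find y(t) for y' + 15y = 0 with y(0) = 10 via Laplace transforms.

L{y'} + 15L{y} = 0. sY - 10 + 15Y = 0. Y(s+15) = 10. Y = 10/(s+15)

Final answer: y(t) = 10e^(-15t)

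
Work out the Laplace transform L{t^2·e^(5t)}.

L{t^n·e^(at)} = n!/(s-a)^(n+1), so L{t^2·e^(5t)} = 2/(s-5)^3

Final answer: 2/(s-5)^3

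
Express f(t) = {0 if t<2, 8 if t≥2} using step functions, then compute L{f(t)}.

f(t) = 8·u(t-2). L{u(t-2)} = e^(-2s)/s, so L{f(t)} = 8·e^(-2s)/s

Final answer: 8·e^(-2s)/s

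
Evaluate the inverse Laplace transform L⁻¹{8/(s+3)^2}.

L⁻¹{n!/(s-a)^(n+1)} = t^n·e^(at) with n=1, a=-3. So L⁻¹{1/(s+3)^2} = t·e^(-3t), and L⁻¹{8/(s+3)^2} = (8/1)·t·e^(-3t) = 8·t·e^(-3t)

Final answer: 8·t·e^(-3t)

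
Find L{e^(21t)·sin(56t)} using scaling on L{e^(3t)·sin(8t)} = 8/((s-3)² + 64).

Scaling with a=7: L{e^(21t)·sin(56t)} = (1/7) · 8/((s/7-3)² + 64). Simplifying: 56/((s-21)² + 3136)

Final answer: 56/((s-21)² + 3136)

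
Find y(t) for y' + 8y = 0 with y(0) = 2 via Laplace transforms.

L{y'} + 8L{y} = 0. sY - 2 + 8Y = 0. Y(s+8) = 2. Y = 2/(s+8)

Final answer: y(t) = 2e^(-8t)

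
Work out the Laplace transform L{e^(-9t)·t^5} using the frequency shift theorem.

L{e^(at)·t^n} = n!/(s-a)^(n+1), so L{e^(-9t)·t^5} = 120/(s+9)^6

Final answer: 120/(s+9)^6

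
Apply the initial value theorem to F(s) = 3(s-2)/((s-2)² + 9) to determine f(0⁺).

f(0⁺) = lim_{s→∞} sF(s) = lim_{s→∞} 3s(s-2)/((s-2)² + 9) = 3

Final answer: 3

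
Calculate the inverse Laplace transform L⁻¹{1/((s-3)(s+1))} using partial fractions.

Decompose: A/(s-3) + B/(s+1). A = 1/4, B = -1/4. f(t) = (e^(3t) - e^(-t))/4

Final answer: (e^(3t) - e^(-t))/4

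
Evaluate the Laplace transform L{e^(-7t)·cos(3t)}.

L{e^(at)·cos(ωt)} = (s-a)/((s-a)² + ω²), so L{e^(-7t)·cos(3t)} = (s+7)/((s+7)² + 9)

Final answer: (s+7)/((s+7)² + 9)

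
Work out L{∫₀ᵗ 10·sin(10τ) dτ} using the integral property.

L{∫₀ᵗ f(τ)dτ} = F(s)/s with F(s) = 100/(s² + 100), so the result is (100/(s² + 100))/s = 100/(s(s² + 100))

Final answer: 100/(s(s² + 100))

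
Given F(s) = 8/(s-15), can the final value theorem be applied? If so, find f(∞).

sF(s) = 8s/(s-15) has a pole at s = 15 in the right half-plane. Theorem does NOT apply (unstable system; f(t) = 8·e^(15t) grows without bound).

Final answer: Not applicable (unstable)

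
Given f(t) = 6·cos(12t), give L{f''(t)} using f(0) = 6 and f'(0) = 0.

F(s) = 6s/(s² + 144). L{f''(t)} = s²F(s) - sf(0) - f'(0) = 6s³/(s² + 144) - 6s = (6s³ - 6s(s² + 144))/(s² + 144) = -864s/(s² + 144)

Final answer: -864s/(s² + 144)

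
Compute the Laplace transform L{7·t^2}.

L{t^n} = n!/s^(n+1), so L{t^2} = 2/s^3. Then L{7·t^2} = 7·2/s^3 = 14/s^3

Final answer: 14/s^3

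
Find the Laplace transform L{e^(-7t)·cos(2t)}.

L{e^(at)·cos(ωt)} = (s-a)/((s-a)² + ω²), so L{e^(-7t)·cos(2t)} = (s+7)/((s+7)² + 4)

Final answer: (s+7)/((s+7)² + 4)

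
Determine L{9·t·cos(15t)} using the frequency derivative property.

L{cos(15t)} = s/(s² + 225). Derivative: d/ds[s/(s² + 225)] = [(s² + 225) - s·2s]/(s² + 225)² = (225 - s²)/(s² + 225)². So L{t·cos(15t)} = -F'(s) = (s² - 225)/(s² + 225)². Then L{9·t·cos(15t)} = 9·(s² - 225)/(s² + 225)²

Final answer: 9·(s² - 225)/(s² + 225)²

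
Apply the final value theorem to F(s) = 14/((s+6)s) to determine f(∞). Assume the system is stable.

f(∞) = lim_{s→0} sF(s) = lim_{s→0} 14/(s+6) = 7/3

Final answer: 7/3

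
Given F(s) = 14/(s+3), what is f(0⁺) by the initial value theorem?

f(0⁺) = lim_{s→∞} s·14/(s+3) = lim_{s→∞} 14s/(s+3) = 14

Final answer: 14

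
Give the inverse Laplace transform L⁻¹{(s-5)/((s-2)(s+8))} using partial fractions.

Using partial fractions, f(t) = (-3e^(2t) + 13e^(-8t))/10

Final answer: (-3e^(2t) + 13e^(-8t))/10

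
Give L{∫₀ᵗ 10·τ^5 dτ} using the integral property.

L{∫₀ᵗ f(τ)dτ} = F(s)/s with f(t) = 10t^5. F(s) = 1200/s^6, so L{∫₀ᵗ 10·τ^5 dτ} = (1200/s^6)/s = 1200/s^7. (Check: ∫₀ᵗ 10·τ^5 dτ = 10t^6/6.)

Final answer: 1200/s^7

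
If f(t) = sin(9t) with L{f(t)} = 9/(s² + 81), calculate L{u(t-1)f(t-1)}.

Time shift theorem: L{u(t-a)f(t-a)} = e^(-as)F(s). Here a=1, F(s) = 9/(s² + 81), so L{u(t-1)f(t-1)} = e^(-s)·9/(s² + 81)

Final answer: e^(-s)·9/(s² + 81)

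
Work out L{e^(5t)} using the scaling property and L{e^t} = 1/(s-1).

Using L{f(at)} = (1/a)F(s/a) with a=5 and f(t) = e^t: L{e^(5t)} = (1/5) · 1/((s/5)-1) = (1/5) · 5/(s-5) = 1/(s-5)

Final answer: 1/(s-5)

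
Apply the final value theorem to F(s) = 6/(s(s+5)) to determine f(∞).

f(∞) = lim_{s→0} s·6/(s(s+5)) = lim_{s→0} 6/(s+5) = 6/5 = 6/5

Final answer: 6/5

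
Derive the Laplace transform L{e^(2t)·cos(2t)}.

L{e^(at)·cos(ωt)} = (s-a)/((s-a)² + ω²), so L{e^(2t)·cos(2t)} = (s-2)/((s-2)² + 4)

Final answer: (s-2)/((s-2)² + 4)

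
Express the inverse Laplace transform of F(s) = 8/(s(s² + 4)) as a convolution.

8/(s(s² + 4)) = (1/s)·(8/(s² + 4)) = L{1}·L{4·sin(2t)}. So f(t) = 1*(4·sin(2t)) = ∫₀ᵗ 4·sin(2τ) dτ

Final answer: ∫₀ᵗ 4·sin(2τ) dτ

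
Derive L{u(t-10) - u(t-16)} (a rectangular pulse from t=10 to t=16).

L{u(t-a)} = e^(-as)/s. L{u(t-10) - u(t-16)} = (e^(-10s) - e^(-16s))/s

Final answer: (e^(-10s) - e^(-16s))/s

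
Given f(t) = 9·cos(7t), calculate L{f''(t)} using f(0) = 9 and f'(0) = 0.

F(s) = 9s/(s² + 49). L{f''(t)} = s²F(s) - sf(0) - f'(0) = 9s³/(s² + 49) - 9s = (9s³ - 9s(s² + 49))/(s² + 49) = -441s/(s² + 49)

Final answer: -441s/(s² + 49)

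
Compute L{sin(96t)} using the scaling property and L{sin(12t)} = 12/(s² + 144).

Using L{f(at)} = (1/a)F(s/a) with a=8: L{sin(96t)} = (1/8) · 12/((s/8)² + 144) = (1/8) · 12·64/(s² + 9216) = 96/(s² + 9216)

Final answer: 96/(s² + 9216)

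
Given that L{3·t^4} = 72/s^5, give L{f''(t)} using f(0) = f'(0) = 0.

L{f''(t)} = s²F(s) - sf(0) - f'(0) = s²·72/s^5 - 0 - 0 = 72/s^3

Final answer: 72/s^3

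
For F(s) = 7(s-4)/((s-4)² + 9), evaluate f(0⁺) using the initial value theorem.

f(0⁺) = lim_{s→∞} sF(s) = lim_{s→∞} 7s(s-4)/((s-4)² + 9) = 7

Final answer: 7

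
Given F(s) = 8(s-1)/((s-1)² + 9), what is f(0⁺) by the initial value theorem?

f(0⁺) = lim_{s→∞} sF(s) = lim_{s→∞} 8s(s-1)/((s-1)² + 9) = 8

Final answer: 8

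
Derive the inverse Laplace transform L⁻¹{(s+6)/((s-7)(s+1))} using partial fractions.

Using partial fractions, f(t) = (13e^(7t) - 5e^(-t))/8

Final answer: (13e^(7t) - 5e^(-t))/8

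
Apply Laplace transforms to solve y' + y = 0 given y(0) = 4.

L{y'} + L{y} = 0. sY - 4 + Y = 0. Y(s+1) = 4. Y = 4/(s+1)

Final answer: y(t) = 4e^(-t)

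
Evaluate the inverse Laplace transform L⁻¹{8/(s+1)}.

L⁻¹{1/(s-a)} = e^(at), so L⁻¹{1/(s+1)} = e^(-t), and L⁻¹{8/(s+1)} = 8·e^(-t)

Final answer: 8·e^(-t)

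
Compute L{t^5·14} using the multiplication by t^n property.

L{14} = 14/s. d^1/ds^1[1/s] = -1/s². d^2/ds^2[1/s] = 2/s^3. d^3/ds^3[1/s] = -6/s^4. d^4/ds^4[1/s] = 24/s^5. d^5/ds^5[1/s] = -120/s^6. So L{t^5} = (-1)^{5}·-120/s^6 = 120/s^6. Then L{t^5·14} = 14·120/s^6 = 1680/s^6

Final answer: 1680/s^6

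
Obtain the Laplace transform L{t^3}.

L{t^n} = n!/s^(n+1), so L{t^3} = 6/s^4

Final answer: 6/s^4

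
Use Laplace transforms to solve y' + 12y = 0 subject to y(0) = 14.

L{y'} + 12L{y} = 0. sY - 14 + 12Y = 0. Y(s+12) = 14. Y = 14/(s+12)

Final answer: y(t) = 14e^(-12t)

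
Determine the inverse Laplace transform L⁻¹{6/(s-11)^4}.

L⁻¹{n!/(s-a)^(n+1)} = t^n·e^(at), so L⁻¹{6/(s-11)^4} = t^3·e^(11t)

Final answer: t^3·e^(11t)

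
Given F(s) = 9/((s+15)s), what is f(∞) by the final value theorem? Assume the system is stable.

f(∞) = lim_{s→0} sF(s) = lim_{s→0} 9/(s+15) = 3/5

Final answer: 3/5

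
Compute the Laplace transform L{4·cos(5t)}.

L{cos(ωt)} = s/(s² + ω²), so L{cos(5t)} = s/(s² + 25). Then L{4·cos(5t)} = 4·s/(s² + 25) = 4s/(s² + 25)

Final answer: 4s/(s² + 25)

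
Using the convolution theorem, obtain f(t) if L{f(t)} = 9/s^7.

9/s^7 = (9/s)·(1/s^6) = L{9}·L{t^5/120}. By convolution, f(t) = 9*t^5/120 = ∫₀ᵗ 9·τ^5/120 dτ = 9·t^6/720

Final answer: 9·t^6/720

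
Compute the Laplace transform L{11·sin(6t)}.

L{sin(ωt)} = ω/(s² + ω²), so L{sin(6t)} = 6/(s² + 36). Then L{11·sin(6t)} = 11·6/(s² + 36) = 66/(s² + 36)

Final answer: 66/(s² + 36)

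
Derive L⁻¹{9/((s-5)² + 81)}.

Form: b/((s-a)² + b²) → e^(at)sin(bt). With a=5, b=9

Final answer: e^(5t)·sin(9t)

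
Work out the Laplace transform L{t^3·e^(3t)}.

L{t^n·e^(at)} = n!/(s-a)^(n+1), so L{t^3·e^(3t)} = 6/(s-3)^4

Final answer: 6/(s-3)^4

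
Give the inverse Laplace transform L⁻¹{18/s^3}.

L⁻¹{n!/s^(n+1)} = t^n with n=2. So L⁻¹{2/s^3} = t^2, and L⁻¹{18/s^3} = (18/2)·t^2 = 9·t^2

Final answer: 9·t^2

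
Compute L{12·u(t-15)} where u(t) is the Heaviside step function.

L{u(t-a)} = e^(-as)/s. Here a=15, so L{u(t-15)} = e^(-15s)/s, and L{12·u(t-15)} = 12·e^(-15s)/s

Final answer: 12·e^(-15s)/s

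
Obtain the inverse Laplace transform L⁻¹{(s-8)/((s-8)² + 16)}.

Using frequency shift, L⁻¹{(s-8)/((s-8)² + 16)} = e^(8t)·cos(4t)

Final answer: e^(8t)·cos(4t)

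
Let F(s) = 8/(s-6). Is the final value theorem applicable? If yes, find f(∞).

sF(s) = 8s/(s-6) has a pole at s = 6 in the right half-plane. Theorem does NOT apply (unstable system; f(t) = 8·e^(6t) grows without bound).

Final answer: Not applicable (unstable)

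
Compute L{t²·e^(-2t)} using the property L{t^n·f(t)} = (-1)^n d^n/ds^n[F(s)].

L{e^(-2t)} = 1/(s+2). d/ds[1/(s+2)] = -1/(s+2)². d²/ds²[1/(s+2)] = 2/(s+2)³. So L{t²·e^(-2t)} = (-1)² · 2/(s+2)³ = 2/(s+2)³

Final answer: 2/(s+2)³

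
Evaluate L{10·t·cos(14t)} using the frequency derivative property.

L{cos(14t)} = s/(s² + 196). Derivative: d/ds[s/(s² + 196)] = [(s² + 196) - s·2s]/(s² + 196)² = (196 - s²)/(s² + 196)². So L{t·cos(14t)} = -F'(s) = (s² - 196)/(s² + 196)². Then L{10·t·cos(14t)} = 10·(s² - 196)/(s² + 196)²

Final answer: 10·(s² - 196)/(s² + 196)²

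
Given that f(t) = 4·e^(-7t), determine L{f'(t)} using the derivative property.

f(0) = 4, F(s) = 4/(s+7). L{f'(t)} = s·F(s) - f(0) = 4s/(s+7) - 4 = (4s - 4(s+7))/(s+7) = -28/(s+7)

Final answer: -28/(s+7)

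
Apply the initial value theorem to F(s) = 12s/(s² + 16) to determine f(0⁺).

f(0⁺) = lim_{s→∞} s·12s/(s² + 16) = lim_{s→∞} 12s²/(s² + 16) = 12

Final answer: 12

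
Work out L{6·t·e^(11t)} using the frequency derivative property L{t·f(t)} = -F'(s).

L{e^(11t)} = 1/(s-11). By frequency derivative: L{t·e^(11t)} = -d/ds[1/(s-11)] = -(-1)/(s-11)² = 1/(s-11)². Then L{6·t·e^(11t)} = 6·1/(s-11)² = 6/(s-11)²

Final answer: 6/(s-11)²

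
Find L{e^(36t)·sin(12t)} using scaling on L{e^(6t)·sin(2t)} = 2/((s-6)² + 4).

Scaling with a=6: L{e^(36t)·sin(12t)} = (1/6) · 2/((s/6-6)² + 4). Simplifying: 12/((s-36)² + 144)

Final answer: 12/((s-36)² + 144)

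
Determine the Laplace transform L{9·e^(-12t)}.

L{e^(at)} = 1/(s-a), so L{e^(-12t)} = 1/(s+12). Then L{9·e^(-12t)} = 9/(s+12)

Final answer: 9/(s+12)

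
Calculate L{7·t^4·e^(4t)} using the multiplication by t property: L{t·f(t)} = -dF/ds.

Using L{t^n·e^(at)} = n!/(s-a)^(n+1), L{t^4·e^(4t)} = 24/(s-4)^5, so L{7·t^4·e^(4t)} = 7·24/(s-4)^5 = 168/(s-4)^5

Final answer: 168/(s-4)^5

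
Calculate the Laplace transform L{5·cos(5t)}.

L{cos(ωt)} = s/(s² + ω²), so L{cos(5t)} = s/(s² + 25). Then L{5·cos(5t)} = 5·s/(s² + 25) = 5s/(s² + 25)

Final answer: 5s/(s² + 25)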